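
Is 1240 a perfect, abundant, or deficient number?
abundant

Proper divisors of 1240: sum = 1 + 2 + 4 + 5 + 8 + 10 + 20 + 31 + 40 + 62 + 124 + 155 + 248 + 310 + 620 = 1640
Since 1640 > 1240, 1240 is abundant.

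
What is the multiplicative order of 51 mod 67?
66

67 is prime, so ord(51) divides φ(67) = 66.
Divisors of 66: 1, 2, 3, 6, 11, 22, 33, 66.
Repeated squaring: 51^1 ≡ 51, 51^2 ≡ 55, 51^4 ≡ 10, 51^8 ≡ 33, 51^16 ≡ 17, 51^32 ≡ 21, 51^64 ≡ 39 (mod 67).
Test 51^d mod 67 for each divisor d in increasing order:
51^1 ≡ 51
51^2 ≡ 55
51^3 = 51^2·51^1 ≡ 58
51^6 = 51^4·51^2 ≡ 14
51^11 = 51^8·51^2·51^1 ≡ 38
51^22 = 51^16·51^4·51^2 ≡ 37
51^33 = 51^32·51^1 ≡ 66
51^66 = 51^64·51^2 ≡ 1  ← first divisor giving 1
The order is 66.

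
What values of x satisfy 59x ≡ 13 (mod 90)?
x ≡ 17 (mod 90)

gcd(59, 90) = 1, which divides 13, so solutions exist.
Find 59^(-1) mod 90 by the extended Euclidean algorithm:
90 = 1 × 59 + 31  ⟹  31 = (1)·90 + (-1)·59
59 = 1 × 31 + 28  ⟹  28 = (-1)·90 + (2)·59
31 = 1 × 28 + 3  ⟹  3 = (2)·90 + (-3)·59
28 = 9 × 3 + 1  ⟹  1 = (-19)·90 + (29)·59
So (29)·59 ≡ 1 (mod 90), i.e. 59^(-1) ≡ 29 (mod 90).
x ≡ 29 × 13 = 377 ≡ 17 (mod 90).
Check: 59 × 17 = 1003 ≡ 13 (mod 90).
Unique solution: x ≡ 17 (mod 90)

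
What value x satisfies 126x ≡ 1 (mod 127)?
126

gcd(126, 127) = 1, so the inverse exists.
Extended Euclidean algorithm on (127, 126):
127 = 1 × 126 + 1  ⟹  1 = (1)·127 + (-1)·126
So (-1)·126 ≡ 1 (mod 127), i.e. 126^(-1) ≡ -1 ≡ 126 (mod 127).
Check: 126 × 126 = 15876 ≡ 1 (mod 127)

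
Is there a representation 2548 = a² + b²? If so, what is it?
28² + 42² (a=28, b=42)

Factorization: 2548 = 2^2 × 7^2 × 13
By Fermat: n is sum of two squares iff every prime p ≡ 3 (mod 4) appears to even power.
All primes ≡ 3 (mod 4) appear to even power.
Search a = 0, 1, 2, … for 2548 - a² a perfect square: first hit at a = 28: 2548 - 784 = 1764 = 42².
2548 = 28² + 42² = 784 + 1764 ✓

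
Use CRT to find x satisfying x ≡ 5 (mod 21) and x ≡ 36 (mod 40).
236

Using Chinese Remainder Theorem:
M = 21 × 40 = 840
M1 = 40, M2 = 21
y1 = 40^(-1) mod 21 = 10
y2 = 21^(-1) mod 40 = 21
x = (5×40×10 + 36×21×21) mod 840 = 236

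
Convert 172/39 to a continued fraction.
[4; 2, 2, 3, 2]

Euclidean algorithm steps:
172 = 4 × 39 + 16
39 = 2 × 16 + 7
16 = 2 × 7 + 2
7 = 3 × 2 + 1
2 = 2 × 1 + 0
Continued fraction: [4; 2, 2, 3, 2]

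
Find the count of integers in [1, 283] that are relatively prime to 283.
282

283 = 283
φ(n) = n × ∏(1 - 1/p) for each prime p dividing n
φ(283) = 283 × (1 - 1/283) = 282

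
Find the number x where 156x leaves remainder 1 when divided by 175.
46

gcd(156, 175) = 1, so the inverse exists.
Extended Euclidean algorithm on (175, 156):
175 = 1 × 156 + 19  ⟹  19 = (1)·175 + (-1)·156
156 = 8 × 19 + 4  ⟹  4 = (-8)·175 + (9)·156
19 = 4 × 4 + 3  ⟹  3 = (33)·175 + (-37)·156
4 = 1 × 3 + 1  ⟹  1 = (-41)·175 + (46)·156
So (46)·156 ≡ 1 (mod 175), i.e. 156^(-1) ≡ 46 (mod 175).
Check: 156 × 46 = 7176 ≡ 1 (mod 175)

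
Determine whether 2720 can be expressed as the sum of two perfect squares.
4² + 52² (a=4, b=52)

Factorization: 2720 = 2^5 × 5 × 17
By Fermat: n is sum of two squares iff every prime p ≡ 3 (mod 4) appears to even power.
All primes ≡ 3 (mod 4) appear to even power.
Search a = 0, 1, 2, … for 2720 - a² a perfect square: first hit at a = 4: 2720 - 16 = 2704 = 52².
2720 = 4² + 52² = 16 + 2704 ✓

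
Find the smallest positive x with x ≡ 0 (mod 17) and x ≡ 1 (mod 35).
561

Using Chinese Remainder Theorem:
M = 17 × 35 = 595
M1 = 35, M2 = 17
y1 = 35^(-1) mod 17 = 1
y2 = 17^(-1) mod 35 = 33
x = (0×35×1 + 1×17×33) mod 595 = 561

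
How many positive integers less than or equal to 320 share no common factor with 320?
128

320 = 2^6 × 5
φ(n) = n × ∏(1 - 1/p) for each prime p dividing n
φ(320) = 320 × (1 - 1/2) × (1 - 1/5) = 128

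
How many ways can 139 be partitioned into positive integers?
13610949895

p(n) counts ways to write n as a sum of positive integers (order ignored).
Euler's pentagonal recurrence: p(k) = p(k-1) + p(k-2) - p(k-5) - p(k-7) + p(k-12) + p(k-15) - ... (offsets j(3j∓1)/2, signs ++--, p(0)=1, p(<0)=0).
DP table for k = 0..138: p(0)=1, p(1)=1, p(2)=2, p(3)=3, p(4)=5, p(5)=7, p(6)=11, p(7)=15, p(8)=22, p(9)=30, p(10)=42, p(11)=56, p(12)=77, p(13)=101, p(14)=135, p(15)=176, p(16)=231, p(17)=297, p(18)=385, p(19)=490, p(20)=627, p(21)=792, p(22)=1002, p(23)=1255, p(24)=1575, p(25)=1958, p(26)=2436, p(27)=3010, p(28)=3718, p(29)=4565, p(30)=5604, p(31)=6842, p(32)=8349, p(33)=10143, p(34)=12310, p(35)=14883, p(36)=17977, p(37)=21637, p(38)=26015, p(39)=31185, p(40)=37338, p(41)=44583, p(42)=53174, p(43)=63261, p(44)=75175, p(45)=89134, p(46)=105558, p(47)=124754, p(48)=147273, p(49)=173525, p(50)=204226, p(51)=239943, p(52)=281589, p(53)=329931, p(54)=386155, p(55)=451276, p(56)=526823, p(57)=614154, p(58)=715220, p(59)=831820, p(60)=966467, p(61)=1121505, p(62)=1300156, p(63)=1505499, p(64)=1741630, p(65)=2012558, p(66)=2323520, p(67)=2679689, p(68)=3087735, p(69)=3554345, p(70)=4087968, p(71)=4697205, p(72)=5392783, p(73)=6185689, p(74)=7089500, p(75)=8118264, p(76)=9289091, p(77)=10619863, p(78)=12132164, p(79)=13848650, p(80)=15796476, p(81)=18004327, p(82)=20506255, p(83)=23338469, p(84)=26543660, p(85)=30167357, p(86)=34262962, p(87)=38887673, p(88)=44108109, p(89)=49995925, p(90)=56634173, p(91)=64112359, p(92)=72533807, p(93)=82010177, p(94)=92669720, p(95)=104651419, p(96)=118114304, p(97)=133230930, p(98)=150198136, p(99)=169229875, p(100)=190569292, p(101)=214481126, p(102)=241265379, p(103)=271248950, p(104)=304801365, p(105)=342325709, p(106)=384276336, p(107)=431149389, p(108)=483502844, p(109)=541946240, p(110)=607163746, p(111)=679903203, p(112)=761002156, p(113)=851376628, p(114)=952050665, p(115)=1064144451, p(116)=1188908248, p(117)=1327710076, p(118)=1482074143, p(119)=1653668665, p(120)=1844349560, p(121)=2056148051, p(122)=2291320912, p(123)=2552338241, p(124)=2841940500, p(125)=3163127352, p(126)=3519222692, p(127)=3913864295, p(128)=4351078600, p(129)=4835271870, p(130)=5371315400, p(131)=5964539504, p(132)=6620830889, p(133)=7346629512, p(134)=8149040695, p(135)=9035836076, p(136)=10015581680, p(137)=11097645016, p(138)=12292341831.
Final step: p(139) = p(138) + p(137) - p(134) - p(132) + p(127) + p(124) - p(117) - p(113) + p(104) + p(99) - p(88) - p(82) + p(69) + p(62) - p(47) - p(39) + p(22) + p(13)
= 12292341831 + 11097645016 - 8149040695 - 6620830889 + 3913864295 + 2841940500 - 1327710076 - 851376628 + 304801365 + 169229875 - 44108109 - 20506255 + 3554345 + 1300156 - 124754 - 31185 + 1002 + 101
= 13610949895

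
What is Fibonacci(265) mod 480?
145

Matrix identity: Q^n = [[F_(n+1), F_n], [F_n, F_(n-1)]] with Q = [[1,1],[1,0]].
n = 265 = 100001001₂. Square-and-multiply, entries mod 480:
Q^1 = [[1,1],[1,0]]
Q^2 = (Q^1)² = [[2,1],[1,1]]
Q^4 = (Q^2)² = [[5,3],[3,2]]
Q^8 = (Q^4)² = [[34,21],[21,13]]
Q^16 = (Q^8)² = [[157,27],[27,130]]
Q^33 = (Q^16)²·Q = [[7,418],[418,69]]
Q^66 = (Q^33)² = [[53,88],[88,445]]
Q^132 = (Q^66)² = [[473,144],[144,329]]
Q^265 = (Q^132)²·Q = [[433,145],[145,288]]
F_265 mod 480 = Q^265[0][1] = 145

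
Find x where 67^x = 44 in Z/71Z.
59

Baby-step giant-step with step n = ⌈√71⌉ = 9.
Baby steps 67^j mod 71 (j:value) for j=0..8: 0:1, 1:67, 2:16, 3:7, 4:43, 5:41, 6:49, 7:17, 8:3.
Giant-step multiplier: 67^(-9) ≡ 67^(70-9) = 67^61 ≡ 65 (mod 71).
Giant steps γ_i = 44·65^i mod 71: γ_0=44, γ_1=20, γ_2=22, γ_3=10, γ_4=11, γ_5=5, γ_6=41 (in table at j=5).
x = i·n + j = 6·9 + 5 = 59.
Check: 67^59 ≡ 44 (mod 71).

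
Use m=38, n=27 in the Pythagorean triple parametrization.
(715, 2052, 2173)

Euclid's formula: a = m² - n², b = 2mn, c = m² + n²
m = 38, n = 27
a = 38² - 27² = 1444 - 729 = 715
b = 2 × 38 × 27 = 2052
c = 38² + 27² = 1444 + 729 = 2173
Verification: 715² + 2052² = 511225 + 4210704 = 4721929 = 2173² ✓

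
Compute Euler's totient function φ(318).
104

318 = 2 × 3 × 53
φ(n) = n × ∏(1 - 1/p) for each prime p dividing n
φ(318) = 318 × (1 - 1/2) × (1 - 1/3) × (1 - 1/53) = 104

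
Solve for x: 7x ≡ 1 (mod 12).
7

gcd(7, 12) = 1, so the inverse exists.
Extended Euclidean algorithm on (12, 7):
12 = 1 × 7 + 5  ⟹  5 = (1)·12 + (-1)·7
7 = 1 × 5 + 2  ⟹  2 = (-1)·12 + (2)·7
5 = 2 × 2 + 1  ⟹  1 = (3)·12 + (-5)·7
So (-5)·7 ≡ 1 (mod 12), i.e. 7^(-1) ≡ -5 ≡ 7 (mod 12).
Check: 7 × 7 = 49 ≡ 1 (mod 12)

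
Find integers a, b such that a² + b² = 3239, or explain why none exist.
Not possible

Factorization: 3239 = 41 × 79
By Fermat: n is sum of two squares iff every prime p ≡ 3 (mod 4) appears to even power.
Prime(s) ≡ 3 (mod 4) with odd exponent: [(79, 1)]
Therefore 3239 cannot be expressed as a² + b².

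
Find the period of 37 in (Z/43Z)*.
6

43 is prime, so ord(37) divides φ(43) = 42.
Divisors of 42: 1, 2, 3, 6, 7, 14, 21, 42.
Repeated squaring: 37^1 ≡ 37, 37^2 ≡ 36, 37^4 ≡ 6, 37^8 ≡ 36, 37^16 ≡ 6, 37^32 ≡ 36 (mod 43).
Test 37^d mod 43 for each divisor d in increasing order:
37^1 ≡ 37
37^2 ≡ 36
37^3 = 37^2·37^1 ≡ 42
37^6 = 37^4·37^2 ≡ 1  ← first divisor giving 1
The order is 6.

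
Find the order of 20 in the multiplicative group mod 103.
102

103 is prime, so ord(20) divides φ(103) = 102.
Divisors of 102: 1, 2, 3, 6, 17, 34, 51, 102.
Repeated squaring: 20^1 ≡ 20, 20^2 ≡ 91, 20^4 ≡ 41, 20^8 ≡ 33, 20^16 ≡ 59, 20^32 ≡ 82, 20^64 ≡ 29 (mod 103).
Test 20^d mod 103 for each divisor d in increasing order:
20^1 ≡ 20
20^2 ≡ 91
20^3 = 20^2·20^1 ≡ 69
20^6 = 20^4·20^2 ≡ 23
20^17 = 20^16·20^1 ≡ 47
20^34 = 20^32·20^2 ≡ 46
20^51 = 20^32·20^16·20^2·20^1 ≡ 102
20^102 = 20^64·20^32·20^4·20^2 ≡ 1  ← first divisor giving 1
The order is 102.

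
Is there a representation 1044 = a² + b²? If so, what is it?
12² + 30² (a=12, b=30)

Factorization: 1044 = 2^2 × 3^2 × 29
By Fermat: n is sum of two squares iff every prime p ≡ 3 (mod 4) appears to even power.
All primes ≡ 3 (mod 4) appear to even power.
Search a = 0, 1, 2, … for 1044 - a² a perfect square: first hit at a = 12: 1044 - 144 = 900 = 30².
1044 = 12² + 30² = 144 + 900 ✓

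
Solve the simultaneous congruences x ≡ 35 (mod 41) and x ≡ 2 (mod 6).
158

Using Chinese Remainder Theorem:
M = 41 × 6 = 246
M1 = 6, M2 = 41
y1 = 6^(-1) mod 41 = 7
y2 = 41^(-1) mod 6 = 5
x = (35×6×7 + 2×41×5) mod 246 = 158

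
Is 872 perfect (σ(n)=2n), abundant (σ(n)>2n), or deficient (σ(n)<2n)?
deficient

Proper divisors of 872: sum = 1 + 2 + 4 + 8 + 109 + 218 + 436 = 778
Since 778 < 872, 872 is deficient.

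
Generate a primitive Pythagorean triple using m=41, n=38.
(237, 3116, 3125)

Euclid's formula: a = m² - n², b = 2mn, c = m² + n²
m = 41, n = 38
a = 41² - 38² = 1681 - 1444 = 237
b = 2 × 41 × 38 = 3116
c = 41² + 38² = 1681 + 1444 = 3125
Verification: 237² + 3116² = 56169 + 9709456 = 9765625 = 3125² ✓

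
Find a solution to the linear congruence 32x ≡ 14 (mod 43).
x ≡ 30 (mod 43)

gcd(32, 43) = 1, which divides 14, so solutions exist.
Find 32^(-1) mod 43 by the extended Euclidean algorithm:
43 = 1 × 32 + 11  ⟹  11 = (1)·43 + (-1)·32
32 = 2 × 11 + 10  ⟹  10 = (-2)·43 + (3)·32
11 = 1 × 10 + 1  ⟹  1 = (3)·43 + (-4)·32
So (-4)·32 ≡ 1 (mod 43), i.e. 32^(-1) ≡ -4 ≡ 39 (mod 43).
x ≡ 39 × 14 = 546 ≡ 30 (mod 43).
Check: 32 × 30 = 960 ≡ 14 (mod 43).
Unique solution: x ≡ 30 (mod 43)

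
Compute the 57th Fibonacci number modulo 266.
230

Matrix identity: Q^n = [[F_(n+1), F_n], [F_n, F_(n-1)]] with Q = [[1,1],[1,0]].
n = 57 = 111001₂. Square-and-multiply, entries mod 266:
Q^1 = [[1,1],[1,0]]
Q^3 = (Q^1)²·Q = [[3,2],[2,1]]
Q^7 = (Q^3)²·Q = [[21,13],[13,8]]
Q^14 = (Q^7)² = [[78,111],[111,233]]
Q^28 = (Q^14)² = [[51,207],[207,110]]
Q^57 = (Q^28)²·Q = [[41,230],[230,77]]
F_57 mod 266 = Q^57[0][1] = 230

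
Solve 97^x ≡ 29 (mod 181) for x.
156

Baby-step giant-step with step n = ⌈√181⌉ = 14.
Baby steps 97^j mod 181 (j:value) for j=0..13: 0:1, 1:97, 2:178, 3:71, 4:9, 5:149, 6:154, 7:96, 8:81, 9:74, 10:119, 11:140, 12:5, 13:123.
Giant-step multiplier: 97^(-14) ≡ 97^(180-14) = 97^166 ≡ 12 (mod 181).
Giant steps γ_i = 29·12^i mod 181: γ_0=29, γ_1=167, γ_2=13, γ_3=156, γ_4=62, γ_5=20, γ_6=59, γ_7=165, γ_8=170, γ_9=49, γ_10=45, γ_11=178 (in table at j=2).
x = i·n + j = 11·14 + 2 = 156.
Check: 97^156 ≡ 29 (mod 181).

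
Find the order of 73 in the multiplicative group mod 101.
100

101 is prime, so ord(73) divides φ(101) = 100.
Divisors of 100: 1, 2, 4, 5, 10, 20, 25, 50, 100.
Repeated squaring: 73^1 ≡ 73, 73^2 ≡ 77, 73^4 ≡ 71, 73^8 ≡ 92, 73^16 ≡ 81, 73^32 ≡ 97, 73^64 ≡ 16 (mod 101).
Test 73^d mod 101 for each divisor d in increasing order:
73^1 ≡ 73
73^2 ≡ 77
73^4 ≡ 71
73^5 = 73^4·73^1 ≡ 32
73^10 = 73^8·73^2 ≡ 14
73^20 = 73^16·73^4 ≡ 95
73^25 = 73^16·73^8·73^1 ≡ 10
73^50 = 73^32·73^16·73^2 ≡ 100
73^100 = 73^64·73^32·73^4 ≡ 1  ← first divisor giving 1
The order is 100.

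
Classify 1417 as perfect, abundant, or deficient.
deficient

Proper divisors of 1417: sum = 1 + 13 + 109 = 123
Since 123 < 1417, 1417 is deficient.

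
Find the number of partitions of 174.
397125074750

p(n) counts ways to write n as a sum of positive integers (order ignored).
Euler's pentagonal recurrence: p(k) = p(k-1) + p(k-2) - p(k-5) - p(k-7) + p(k-12) + p(k-15) - ... (offsets j(3j∓1)/2, signs ++--, p(0)=1, p(<0)=0).
DP table for k = 0..173: p(0)=1, p(1)=1, p(2)=2, p(3)=3, p(4)=5, p(5)=7, p(6)=11, p(7)=15, p(8)=22, p(9)=30, p(10)=42, p(11)=56, p(12)=77, p(13)=101, p(14)=135, p(15)=176, p(16)=231, p(17)=297, p(18)=385, p(19)=490, p(20)=627, p(21)=792, p(22)=1002, p(23)=1255, p(24)=1575, p(25)=1958, p(26)=2436, p(27)=3010, p(28)=3718, p(29)=4565, p(30)=5604, p(31)=6842, p(32)=8349, p(33)=10143, p(34)=12310, p(35)=14883, p(36)=17977, p(37)=21637, p(38)=26015, p(39)=31185, p(40)=37338, p(41)=44583, p(42)=53174, p(43)=63261, p(44)=75175, p(45)=89134, p(46)=105558, p(47)=124754, p(48)=147273, p(49)=173525, p(50)=204226, p(51)=239943, p(52)=281589, p(53)=329931, p(54)=386155, p(55)=451276, p(56)=526823, p(57)=614154, p(58)=715220, p(59)=831820, p(60)=966467, p(61)=1121505, p(62)=1300156, p(63)=1505499, p(64)=1741630, p(65)=2012558, p(66)=2323520, p(67)=2679689, p(68)=3087735, p(69)=3554345, p(70)=4087968, p(71)=4697205, p(72)=5392783, p(73)=6185689, p(74)=7089500, p(75)=8118264, p(76)=9289091, p(77)=10619863, p(78)=12132164, p(79)=13848650, p(80)=15796476, p(81)=18004327, p(82)=20506255, p(83)=23338469, p(84)=26543660, p(85)=30167357, p(86)=34262962, p(87)=38887673, p(88)=44108109, p(89)=49995925, p(90)=56634173, p(91)=64112359, p(92)=72533807, p(93)=82010177, p(94)=92669720, p(95)=104651419, p(96)=118114304, p(97)=133230930, p(98)=150198136, p(99)=169229875, p(100)=190569292, p(101)=214481126, p(102)=241265379, p(103)=271248950, p(104)=304801365, p(105)=342325709, p(106)=384276336, p(107)=431149389, p(108)=483502844, p(109)=541946240, p(110)=607163746, p(111)=679903203, p(112)=761002156, p(113)=851376628, p(114)=952050665, p(115)=1064144451, p(116)=1188908248, p(117)=1327710076, p(118)=1482074143, p(119)=1653668665, p(120)=1844349560, p(121)=2056148051, p(122)=2291320912, p(123)=2552338241, p(124)=2841940500, p(125)=3163127352, p(126)=3519222692, p(127)=3913864295, p(128)=4351078600, p(129)=4835271870, p(130)=5371315400, p(131)=5964539504, p(132)=6620830889, p(133)=7346629512, p(134)=8149040695, p(135)=9035836076, p(136)=10015581680, p(137)=11097645016, p(138)=12292341831, p(139)=13610949895, p(140)=15065878135, p(141)=16670689208, p(142)=18440293320, p(143)=20390982757, p(144)=22540654445, p(145)=24908858009, p(146)=27517052599, p(147)=30388671978, p(148)=33549419497, p(149)=37027355200, p(150)=40853235313, p(151)=45060624582, p(152)=49686288421, p(153)=54770336324, p(154)=60356673280, p(155)=66493182097, p(156)=73232243759, p(157)=80630964769, p(158)=88751778802, p(159)=97662728555, p(160)=107438159466, p(161)=118159068427, p(162)=129913904637, p(163)=142798995930, p(164)=156919475295, p(165)=172389800255, p(166)=189334822579, p(167)=207890420102, p(168)=228204732751, p(169)=250438925115, p(170)=274768617130, p(171)=301384802048, p(172)=330495499613, p(173)=362326859895.
Final step: p(174) = p(173) + p(172) - p(169) - p(167) + p(162) + p(159) - p(152) - p(148) + p(139) + p(134) - p(123) - p(117) + p(104) + p(97) - p(82) - p(74) + p(57) + p(48) - p(29) - p(19)
= 362326859895 + 330495499613 - 250438925115 - 207890420102 + 129913904637 + 97662728555 - 49686288421 - 33549419497 + 13610949895 + 8149040695 - 2552338241 - 1327710076 + 304801365 + 133230930 - 20506255 - 7089500 + 614154 + 147273 - 4565 - 490
= 397125074750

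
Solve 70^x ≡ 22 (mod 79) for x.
36

Baby-step giant-step with step n = ⌈√79⌉ = 9.
Baby steps 70^j mod 79 (j:value) for j=0..8: 0:1, 1:70, 2:2, 3:61, 4:4, 5:43, 6:8, 7:7, 8:16.
Giant-step multiplier: 70^(-9) ≡ 70^(78-9) = 70^69 ≡ 17 (mod 79).
Giant steps γ_i = 22·17^i mod 79: γ_0=22, γ_1=58, γ_2=38, γ_3=14, γ_4=1 (in table at j=0).
x = i·n + j = 4·9 + 0 = 36.
Check: 70^36 ≡ 22 (mod 79).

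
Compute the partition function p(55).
451276

p(n) counts ways to write n as a sum of positive integers (order ignored).
Euler's pentagonal recurrence: p(k) = p(k-1) + p(k-2) - p(k-5) - p(k-7) + p(k-12) + p(k-15) - ... (offsets j(3j∓1)/2, signs ++--, p(0)=1, p(<0)=0).
DP table for k = 0..54: p(0)=1, p(1)=1, p(2)=2, p(3)=3, p(4)=5, p(5)=7, p(6)=11, p(7)=15, p(8)=22, p(9)=30, p(10)=42, p(11)=56, p(12)=77, p(13)=101, p(14)=135, p(15)=176, p(16)=231, p(17)=297, p(18)=385, p(19)=490, p(20)=627, p(21)=792, p(22)=1002, p(23)=1255, p(24)=1575, p(25)=1958, p(26)=2436, p(27)=3010, p(28)=3718, p(29)=4565, p(30)=5604, p(31)=6842, p(32)=8349, p(33)=10143, p(34)=12310, p(35)=14883, p(36)=17977, p(37)=21637, p(38)=26015, p(39)=31185, p(40)=37338, p(41)=44583, p(42)=53174, p(43)=63261, p(44)=75175, p(45)=89134, p(46)=105558, p(47)=124754, p(48)=147273, p(49)=173525, p(50)=204226, p(51)=239943, p(52)=281589, p(53)=329931, p(54)=386155.
Final step: p(55) = p(54) + p(53) - p(50) - p(48) + p(43) + p(40) - p(33) - p(29) + p(20) + p(15) - p(4)
= 386155 + 329931 - 204226 - 147273 + 63261 + 37338 - 10143 - 4565 + 627 + 176 - 5
= 451276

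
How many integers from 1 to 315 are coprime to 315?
144

315 = 3^2 × 5 × 7
φ(n) = n × ∏(1 - 1/p) for each prime p dividing n
φ(315) = 315 × (1 - 1/3) × (1 - 1/5) × (1 - 1/7) = 144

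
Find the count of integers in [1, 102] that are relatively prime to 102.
32

102 = 2 × 3 × 17
φ(n) = n × ∏(1 - 1/p) for each prime p dividing n
φ(102) = 102 × (1 - 1/2) × (1 - 1/3) × (1 - 1/17) = 32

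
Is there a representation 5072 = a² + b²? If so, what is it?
44² + 56² (a=44, b=56)

Factorization: 5072 = 2^4 × 317
By Fermat: n is sum of two squares iff every prime p ≡ 3 (mod 4) appears to even power.
All primes ≡ 3 (mod 4) appear to even power.
Search a = 0, 1, 2, … for 5072 - a² a perfect square: first hit at a = 44: 5072 - 1936 = 3136 = 56².
5072 = 44² + 56² = 1936 + 3136 ✓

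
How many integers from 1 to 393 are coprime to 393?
260

393 = 3 × 131
φ(n) = n × ∏(1 - 1/p) for each prime p dividing n
φ(393) = 393 × (1 - 1/3) × (1 - 1/131) = 260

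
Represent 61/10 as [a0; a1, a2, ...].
[6; 10]

Euclidean algorithm steps:
61 = 6 × 10 + 1
10 = 10 × 1 + 0
Continued fraction: [6; 10]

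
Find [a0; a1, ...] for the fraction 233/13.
[17; 1, 12]

Euclidean algorithm steps:
233 = 17 × 13 + 12
13 = 1 × 12 + 1
12 = 12 × 1 + 0
Continued fraction: [17; 1, 12]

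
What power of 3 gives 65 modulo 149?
143

Baby-step giant-step with step n = ⌈√149⌉ = 13.
Baby steps 3^j mod 149 (j:value) for j=0..12: 0:1, 1:3, 2:9, 3:27, 4:81, 5:94, 6:133, 7:101, 8:5, 9:15, 10:45, 11:135, 12:107.
Giant-step multiplier: 3^(-13) ≡ 3^(148-13) = 3^135 ≡ 13 (mod 149).
Giant steps γ_i = 65·13^i mod 149: γ_0=65, γ_1=100, γ_2=108, γ_3=63, γ_4=74, γ_5=68, γ_6=139, γ_7=19, γ_8=98, γ_9=82, γ_10=23, γ_11=1 (in table at j=0).
x = i·n + j = 11·13 + 0 = 143.
Check: 3^143 ≡ 65 (mod 149).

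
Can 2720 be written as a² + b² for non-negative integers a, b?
4² + 52² (a=4, b=52)

Factorization: 2720 = 2^5 × 5 × 17
By Fermat: n is sum of two squares iff every prime p ≡ 3 (mod 4) appears to even power.
All primes ≡ 3 (mod 4) appear to even power.
Search a = 0, 1, 2, … for 2720 - a² a perfect square: first hit at a = 4: 2720 - 16 = 2704 = 52².
2720 = 4² + 52² = 16 + 2704 ✓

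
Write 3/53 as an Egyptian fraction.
1/18 + 1/954

Greedy algorithm:
3/53: ceiling(53/3) = 18, use 1/18
1/954: ceiling(954/1) = 954, use 1/954
Result: 3/53 = 1/18 + 1/954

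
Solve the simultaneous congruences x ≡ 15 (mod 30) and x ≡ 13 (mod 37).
975

Using Chinese Remainder Theorem:
M = 30 × 37 = 1110
M1 = 37, M2 = 30
y1 = 37^(-1) mod 30 = 13
y2 = 30^(-1) mod 37 = 21
x = (15×37×13 + 13×30×21) mod 1110 = 975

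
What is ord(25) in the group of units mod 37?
18

37 is prime, so ord(25) divides φ(37) = 36.
Divisors of 36: 1, 2, 3, 4, 6, 9, 12, 18, 36.
Repeated squaring: 25^1 ≡ 25, 25^2 ≡ 33, 25^4 ≡ 16, 25^8 ≡ 34, 25^16 ≡ 9, 25^32 ≡ 7 (mod 37).
Test 25^d mod 37 for each divisor d in increasing order:
25^1 ≡ 25
25^2 ≡ 33
25^3 = 25^2·25^1 ≡ 11
25^4 ≡ 16
25^6 = 25^4·25^2 ≡ 10
25^9 = 25^8·25^1 ≡ 36
25^12 = 25^8·25^4 ≡ 26
25^18 = 25^16·25^2 ≡ 1  ← first divisor giving 1
The order is 18.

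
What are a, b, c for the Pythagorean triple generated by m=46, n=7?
(2067, 644, 2165)

Euclid's formula: a = m² - n², b = 2mn, c = m² + n²
m = 46, n = 7
a = 46² - 7² = 2116 - 49 = 2067
b = 2 × 46 × 7 = 644
c = 46² + 7² = 2116 + 49 = 2165
Verification: 2067² + 644² = 4272489 + 414736 = 4687225 = 2165² ✓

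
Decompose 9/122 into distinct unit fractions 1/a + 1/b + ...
1/14 + 1/427

Greedy algorithm:
9/122: ceiling(122/9) = 14, use 1/14
1/427: ceiling(427/1) = 427, use 1/427
Result: 9/122 = 1/14 + 1/427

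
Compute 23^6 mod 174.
169

Repeated squaring. Binary of 6 = 110.
23^1 ≡ 23 (mod 174); 23^2 ≡ 7 (mod 174); 23^4 ≡ 49 (mod 174)
23^6 = 23^2 × 23^4 ≡ 169 (mod 174)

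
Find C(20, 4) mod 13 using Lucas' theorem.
9

Using Lucas' theorem:
Write n=20 and k=4 in base 13:
n in base 13: [1, 7]
k in base 13: [0, 4]
C(20,4) mod 13 = ∏ C(n_i, k_i) mod 13
Digit binomials (mod 13): C(1,0) = 1; C(7,4) = 35 ≡ 9
Product: 1 × 9 = 9 ≡ 9 (mod 13)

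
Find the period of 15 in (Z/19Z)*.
18

19 is prime, so ord(15) divides φ(19) = 18.
Divisors of 18: 1, 2, 3, 6, 9, 18.
Repeated squaring: 15^1 ≡ 15, 15^2 ≡ 16, 15^4 ≡ 9, 15^8 ≡ 5, 15^16 ≡ 6 (mod 19).
Test 15^d mod 19 for each divisor d in increasing order:
15^1 ≡ 15
15^2 ≡ 16
15^3 = 15^2·15^1 ≡ 12
15^6 = 15^4·15^2 ≡ 11
15^9 = 15^8·15^1 ≡ 18
15^18 = 15^16·15^2 ≡ 1  ← first divisor giving 1
The order is 18.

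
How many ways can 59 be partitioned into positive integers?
831820

p(n) counts ways to write n as a sum of positive integers (order ignored).
Euler's pentagonal recurrence: p(k) = p(k-1) + p(k-2) - p(k-5) - p(k-7) + p(k-12) + p(k-15) - ... (offsets j(3j∓1)/2, signs ++--, p(0)=1, p(<0)=0).
DP table for k = 0..58: p(0)=1, p(1)=1, p(2)=2, p(3)=3, p(4)=5, p(5)=7, p(6)=11, p(7)=15, p(8)=22, p(9)=30, p(10)=42, p(11)=56, p(12)=77, p(13)=101, p(14)=135, p(15)=176, p(16)=231, p(17)=297, p(18)=385, p(19)=490, p(20)=627, p(21)=792, p(22)=1002, p(23)=1255, p(24)=1575, p(25)=1958, p(26)=2436, p(27)=3010, p(28)=3718, p(29)=4565, p(30)=5604, p(31)=6842, p(32)=8349, p(33)=10143, p(34)=12310, p(35)=14883, p(36)=17977, p(37)=21637, p(38)=26015, p(39)=31185, p(40)=37338, p(41)=44583, p(42)=53174, p(43)=63261, p(44)=75175, p(45)=89134, p(46)=105558, p(47)=124754, p(48)=147273, p(49)=173525, p(50)=204226, p(51)=239943, p(52)=281589, p(53)=329931, p(54)=386155, p(55)=451276, p(56)=526823, p(57)=614154, p(58)=715220.
Final step: p(59) = p(58) + p(57) - p(54) - p(52) + p(47) + p(44) - p(37) - p(33) + p(24) + p(19) - p(8) - p(2)
= 715220 + 614154 - 386155 - 281589 + 124754 + 75175 - 21637 - 10143 + 1575 + 490 - 22 - 2
= 831820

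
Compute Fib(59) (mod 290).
31

Matrix identity: Q^n = [[F_(n+1), F_n], [F_n, F_(n-1)]] with Q = [[1,1],[1,0]].
n = 59 = 111011₂. Square-and-multiply, entries mod 290:
Q^1 = [[1,1],[1,0]]
Q^3 = (Q^1)²·Q = [[3,2],[2,1]]
Q^7 = (Q^3)²·Q = [[21,13],[13,8]]
Q^14 = (Q^7)² = [[30,87],[87,233]]
Q^29 = (Q^14)²·Q = [[30,59],[59,261]]
Q^59 = (Q^29)²·Q = [[90,31],[31,59]]
F_59 mod 290 = Q^59[0][1] = 31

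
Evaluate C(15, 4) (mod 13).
0

Using Lucas' theorem:
Write n=15 and k=4 in base 13:
n in base 13: [1, 2]
k in base 13: [0, 4]
C(15,4) mod 13 = ∏ C(n_i, k_i) mod 13
Digit binomials (mod 13): C(1,0) = 1; C(2,4) = 0 (k_i > n_i)
Product: 1 × 0 = 0 ≡ 0 (mod 13)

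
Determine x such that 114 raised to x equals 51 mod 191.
104

Baby-step giant-step with step n = ⌈√191⌉ = 14.
Baby steps 114^j mod 191 (j:value) for j=0..13: 0:1, 1:114, 2:8, 3:148, 4:64, 5:38, 6:130, 7:113, 8:85, 9:140, 10:107, 11:165, 12:92, 13:174.
Giant-step multiplier: 114^(-14) ≡ 114^(190-14) = 114^176 ≡ 75 (mod 191).
Giant steps γ_i = 51·75^i mod 191: γ_0=51, γ_1=5, γ_2=184, γ_3=48, γ_4=162, γ_5=117, γ_6=180, γ_7=130 (in table at j=6).
x = i·n + j = 7·14 + 6 = 104.
Check: 114^104 ≡ 51 (mod 191).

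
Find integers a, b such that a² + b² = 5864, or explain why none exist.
50² + 58² (a=50, b=58)

Factorization: 5864 = 2^3 × 733
By Fermat: n is sum of two squares iff every prime p ≡ 3 (mod 4) appears to even power.
All primes ≡ 3 (mod 4) appear to even power.
Search a = 0, 1, 2, … for 5864 - a² a perfect square: first hit at a = 50: 5864 - 2500 = 3364 = 58².
5864 = 50² + 58² = 2500 + 3364 ✓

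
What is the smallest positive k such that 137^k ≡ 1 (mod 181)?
90

181 is prime, so ord(137) divides φ(181) = 180.
Divisors of 180: 1, 2, 3, 4, 5, 6, 9, 10, 12, 15, 18, 20, 30, 36, 45, 60, 90, 180.
Repeated squaring: 137^1 ≡ 137, 137^2 ≡ 126, 137^4 ≡ 129, 137^8 ≡ 170, 137^16 ≡ 121, 137^32 ≡ 161, 137^64 ≡ 38, 137^128 ≡ 177 (mod 181).
Test 137^d mod 181 for each divisor d in increasing order:
137^1 ≡ 137
137^2 ≡ 126
137^3 = 137^2·137^1 ≡ 67
137^4 ≡ 129
137^5 = 137^4·137^1 ≡ 116
137^6 = 137^4·137^2 ≡ 145
137^9 = 137^8·137^1 ≡ 122
137^10 = 137^8·137^2 ≡ 62
137^12 = 137^8·137^4 ≡ 29
137^15 = 137^8·137^4·137^2·137^1 ≡ 133
137^18 = 137^16·137^2 ≡ 42
137^20 = 137^16·137^4 ≡ 43
137^30 = 137^16·137^8·137^4·137^2 ≡ 132
137^36 = 137^32·137^4 ≡ 135
137^45 = 137^32·137^8·137^4·137^1 ≡ 180
137^60 = 137^32·137^16·137^8·137^4 ≡ 48
137^90 = 137^64·137^16·137^8·137^2 ≡ 1  ← first divisor giving 1
The order is 90.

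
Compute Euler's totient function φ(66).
20

66 = 2 × 3 × 11
φ(n) = n × ∏(1 - 1/p) for each prime p dividing n
φ(66) = 66 × (1 - 1/2) × (1 - 1/3) × (1 - 1/11) = 20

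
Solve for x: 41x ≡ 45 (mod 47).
x ≡ 16 (mod 47)

gcd(41, 47) = 1, which divides 45, so solutions exist.
Find 41^(-1) mod 47 by the extended Euclidean algorithm:
47 = 1 × 41 + 6  ⟹  6 = (1)·47 + (-1)·41
41 = 6 × 6 + 5  ⟹  5 = (-6)·47 + (7)·41
6 = 1 × 5 + 1  ⟹  1 = (7)·47 + (-8)·41
So (-8)·41 ≡ 1 (mod 47), i.e. 41^(-1) ≡ -8 ≡ 39 (mod 47).
x ≡ 39 × 45 = 1755 ≡ 16 (mod 47).
Check: 41 × 16 = 656 ≡ 45 (mod 47).
Unique solution: x ≡ 16 (mod 47)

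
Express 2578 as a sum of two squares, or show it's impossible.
27² + 43² (a=27, b=43)

Factorization: 2578 = 2 × 1289
By Fermat: n is sum of two squares iff every prime p ≡ 3 (mod 4) appears to even power.
All primes ≡ 3 (mod 4) appear to even power.
Search a = 0, 1, 2, … for 2578 - a² a perfect square: first hit at a = 27: 2578 - 729 = 1849 = 43².
2578 = 27² + 43² = 729 + 1849 ✓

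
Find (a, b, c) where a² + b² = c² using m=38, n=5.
(1419, 380, 1469)

Euclid's formula: a = m² - n², b = 2mn, c = m² + n²
m = 38, n = 5
a = 38² - 5² = 1444 - 25 = 1419
b = 2 × 38 × 5 = 380
c = 38² + 5² = 1444 + 25 = 1469
Verification: 1419² + 380² = 2013561 + 144400 = 2157961 = 1469² ✓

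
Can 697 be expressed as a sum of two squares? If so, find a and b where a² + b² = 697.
11² + 24² (a=11, b=24)

Factorization: 697 = 17 × 41
By Fermat: n is sum of two squares iff every prime p ≡ 3 (mod 4) appears to even power.
All primes ≡ 3 (mod 4) appear to even power.
Search a = 0, 1, 2, … for 697 - a² a perfect square: first hit at a = 11: 697 - 121 = 576 = 24².
697 = 11² + 24² = 121 + 576 ✓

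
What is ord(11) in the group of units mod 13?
12

13 is prime, so ord(11) divides φ(13) = 12.
Divisors of 12: 1, 2, 3, 4, 6, 12.
Repeated squaring: 11^1 ≡ 11, 11^2 ≡ 4, 11^4 ≡ 3, 11^8 ≡ 9 (mod 13).
Test 11^d mod 13 for each divisor d in increasing order:
11^1 ≡ 11
11^2 ≡ 4
11^3 = 11^2·11^1 ≡ 5
11^4 ≡ 3
11^6 = 11^4·11^2 ≡ 12
11^12 = 11^8·11^4 ≡ 1  ← first divisor giving 1
The order is 12.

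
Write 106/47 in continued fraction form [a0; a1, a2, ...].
[2; 3, 1, 11]

Euclidean algorithm steps:
106 = 2 × 47 + 12
47 = 3 × 12 + 11
12 = 1 × 11 + 1
11 = 11 × 1 + 0
Continued fraction: [2; 3, 1, 11]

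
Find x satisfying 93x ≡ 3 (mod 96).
x ≡ 31 (mod 32)

gcd(93, 96) = 3, which divides 3, so solutions exist.
Divide through by 3: 31x ≡ 1 (mod 32).
Find 31^(-1) mod 32 by the extended Euclidean algorithm:
32 = 1 × 31 + 1  ⟹  1 = (1)·32 + (-1)·31
So (-1)·31 ≡ 1 (mod 32), i.e. 31^(-1) ≡ -1 ≡ 31 (mod 32).
x ≡ 31 × 1 = 31 ≡ 31 (mod 32).
Check: 93 × 31 = 2883 ≡ 3 (mod 96).
x ≡ 31 (mod 32), giving 3 solutions mod 96.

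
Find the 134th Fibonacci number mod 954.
341

Matrix identity: Q^n = [[F_(n+1), F_n], [F_n, F_(n-1)]] with Q = [[1,1],[1,0]].
n = 134 = 10000110₂. Square-and-multiply, entries mod 954:
Q^1 = [[1,1],[1,0]]
Q^2 = (Q^1)² = [[2,1],[1,1]]
Q^4 = (Q^2)² = [[5,3],[3,2]]
Q^8 = (Q^4)² = [[34,21],[21,13]]
Q^16 = (Q^8)² = [[643,33],[33,610]]
Q^33 = (Q^16)²·Q = [[829,502],[502,327]]
Q^67 = (Q^33)²·Q = [[789,509],[509,280]]
Q^134 = (Q^67)² = [[106,341],[341,719]]
F_134 mod 954 = Q^134[0][1] = 341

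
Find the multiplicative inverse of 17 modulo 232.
41

gcd(17, 232) = 1, so the inverse exists.
Extended Euclidean algorithm on (232, 17):
232 = 13 × 17 + 11  ⟹  11 = (1)·232 + (-13)·17
17 = 1 × 11 + 6  ⟹  6 = (-1)·232 + (14)·17
11 = 1 × 6 + 5  ⟹  5 = (2)·232 + (-27)·17
6 = 1 × 5 + 1  ⟹  1 = (-3)·232 + (41)·17
So (41)·17 ≡ 1 (mod 232), i.e. 17^(-1) ≡ 41 (mod 232).
Check: 17 × 41 = 697 ≡ 1 (mod 232)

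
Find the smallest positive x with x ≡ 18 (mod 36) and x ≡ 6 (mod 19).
234

Using Chinese Remainder Theorem:
M = 36 × 19 = 684
M1 = 19, M2 = 36
y1 = 19^(-1) mod 36 = 19
y2 = 36^(-1) mod 19 = 9
x = (18×19×19 + 6×36×9) mod 684 = 234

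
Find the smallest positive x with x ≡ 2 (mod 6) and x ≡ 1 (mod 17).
86

Using Chinese Remainder Theorem:
M = 6 × 17 = 102
M1 = 17, M2 = 6
y1 = 17^(-1) mod 6 = 5
y2 = 6^(-1) mod 17 = 3
x = (2×17×5 + 1×6×3) mod 102 = 86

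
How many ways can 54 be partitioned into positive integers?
386155

p(n) counts ways to write n as a sum of positive integers (order ignored).
Euler's pentagonal recurrence: p(k) = p(k-1) + p(k-2) - p(k-5) - p(k-7) + p(k-12) + p(k-15) - ... (offsets j(3j∓1)/2, signs ++--, p(0)=1, p(<0)=0).
DP table for k = 0..53: p(0)=1, p(1)=1, p(2)=2, p(3)=3, p(4)=5, p(5)=7, p(6)=11, p(7)=15, p(8)=22, p(9)=30, p(10)=42, p(11)=56, p(12)=77, p(13)=101, p(14)=135, p(15)=176, p(16)=231, p(17)=297, p(18)=385, p(19)=490, p(20)=627, p(21)=792, p(22)=1002, p(23)=1255, p(24)=1575, p(25)=1958, p(26)=2436, p(27)=3010, p(28)=3718, p(29)=4565, p(30)=5604, p(31)=6842, p(32)=8349, p(33)=10143, p(34)=12310, p(35)=14883, p(36)=17977, p(37)=21637, p(38)=26015, p(39)=31185, p(40)=37338, p(41)=44583, p(42)=53174, p(43)=63261, p(44)=75175, p(45)=89134, p(46)=105558, p(47)=124754, p(48)=147273, p(49)=173525, p(50)=204226, p(51)=239943, p(52)=281589, p(53)=329931.
Final step: p(54) = p(53) + p(52) - p(49) - p(47) + p(42) + p(39) - p(32) - p(28) + p(19) + p(14) - p(3)
= 329931 + 281589 - 173525 - 124754 + 53174 + 31185 - 8349 - 3718 + 490 + 135 - 3
= 386155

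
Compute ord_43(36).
3

43 is prime, so ord(36) divides φ(43) = 42.
Divisors of 42: 1, 2, 3, 6, 7, 14, 21, 42.
Repeated squaring: 36^1 ≡ 36, 36^2 ≡ 6, 36^4 ≡ 36, 36^8 ≡ 6, 36^16 ≡ 36, 36^32 ≡ 6 (mod 43).
Test 36^d mod 43 for each divisor d in increasing order:
36^1 ≡ 36
36^2 ≡ 6
36^3 = 36^2·36^1 ≡ 1  ← first divisor giving 1
The order is 3.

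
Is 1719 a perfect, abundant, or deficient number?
deficient

Proper divisors of 1719: sum = 1 + 3 + 9 + 191 + 573 = 777
Since 777 < 1719, 1719 is deficient.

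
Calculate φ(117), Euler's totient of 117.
72

117 = 3^2 × 13
φ(n) = n × ∏(1 - 1/p) for each prime p dividing n
φ(117) = 117 × (1 - 1/3) × (1 - 1/13) = 72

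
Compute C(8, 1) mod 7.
1

Using Lucas' theorem:
Write n=8 and k=1 in base 7:
n in base 7: [1, 1]
k in base 7: [0, 1]
C(8,1) mod 7 = ∏ C(n_i, k_i) mod 7
Digit binomials (mod 7): C(1,0) = 1; C(1,1) = 1
Product: 1 × 1 = 1 ≡ 1 (mod 7)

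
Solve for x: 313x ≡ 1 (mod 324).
265

gcd(313, 324) = 1, so the inverse exists.
Extended Euclidean algorithm on (324, 313):
324 = 1 × 313 + 11  ⟹  11 = (1)·324 + (-1)·313
313 = 28 × 11 + 5  ⟹  5 = (-28)·324 + (29)·313
11 = 2 × 5 + 1  ⟹  1 = (57)·324 + (-59)·313
So (-59)·313 ≡ 1 (mod 324), i.e. 313^(-1) ≡ -59 ≡ 265 (mod 324).
Check: 313 × 265 = 82945 ≡ 1 (mod 324)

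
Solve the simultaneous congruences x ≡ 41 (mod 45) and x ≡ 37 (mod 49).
86

Using Chinese Remainder Theorem:
M = 45 × 49 = 2205
M1 = 49, M2 = 45
y1 = 49^(-1) mod 45 = 34
y2 = 45^(-1) mod 49 = 12
x = (41×49×34 + 37×45×12) mod 2205 = 86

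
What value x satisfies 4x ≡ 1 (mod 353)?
265

gcd(4, 353) = 1, so the inverse exists.
Extended Euclidean algorithm on (353, 4):
353 = 88 × 4 + 1  ⟹  1 = (1)·353 + (-88)·4
So (-88)·4 ≡ 1 (mod 353), i.e. 4^(-1) ≡ -88 ≡ 265 (mod 353).
Check: 4 × 265 = 1060 ≡ 1 (mod 353)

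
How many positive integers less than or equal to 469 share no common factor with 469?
396

469 = 7 × 67
φ(n) = n × ∏(1 - 1/p) for each prime p dividing n
φ(469) = 469 × (1 - 1/7) × (1 - 1/67) = 396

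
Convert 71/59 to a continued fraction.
[1; 4, 1, 11]

Euclidean algorithm steps:
71 = 1 × 59 + 12
59 = 4 × 12 + 11
12 = 1 × 11 + 1
11 = 11 × 1 + 0
Continued fraction: [1; 4, 1, 11]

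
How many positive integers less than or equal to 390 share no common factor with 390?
96

390 = 2 × 3 × 5 × 13
φ(n) = n × ∏(1 - 1/p) for each prime p dividing n
φ(390) = 390 × (1 - 1/2) × (1 - 1/3) × (1 - 1/5) × (1 - 1/13) = 96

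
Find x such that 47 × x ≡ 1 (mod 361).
169

gcd(47, 361) = 1, so the inverse exists.
Extended Euclidean algorithm on (361, 47):
361 = 7 × 47 + 32  ⟹  32 = (1)·361 + (-7)·47
47 = 1 × 32 + 15  ⟹  15 = (-1)·361 + (8)·47
32 = 2 × 15 + 2  ⟹  2 = (3)·361 + (-23)·47
15 = 7 × 2 + 1  ⟹  1 = (-22)·361 + (169)·47
So (169)·47 ≡ 1 (mod 361), i.e. 47^(-1) ≡ 169 (mod 361).
Check: 47 × 169 = 7943 ≡ 1 (mod 361)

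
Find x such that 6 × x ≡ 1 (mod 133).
111

gcd(6, 133) = 1, so the inverse exists.
Extended Euclidean algorithm on (133, 6):
133 = 22 × 6 + 1  ⟹  1 = (1)·133 + (-22)·6
So (-22)·6 ≡ 1 (mod 133), i.e. 6^(-1) ≡ -22 ≡ 111 (mod 133).
Check: 6 × 111 = 666 ≡ 1 (mod 133)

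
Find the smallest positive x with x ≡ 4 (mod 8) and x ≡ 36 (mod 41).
36

Using Chinese Remainder Theorem:
M = 8 × 41 = 328
M1 = 41, M2 = 8
y1 = 41^(-1) mod 8 = 1
y2 = 8^(-1) mod 41 = 36
x = (4×41×1 + 36×8×36) mod 328 = 36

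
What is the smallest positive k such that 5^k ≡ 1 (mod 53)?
52

53 is prime, so ord(5) divides φ(53) = 52.
Divisors of 52: 1, 2, 4, 13, 26, 52.
Repeated squaring: 5^1 ≡ 5, 5^2 ≡ 25, 5^4 ≡ 42, 5^8 ≡ 15, 5^16 ≡ 13, 5^32 ≡ 10 (mod 53).
Test 5^d mod 53 for each divisor d in increasing order:
5^1 ≡ 5
5^2 ≡ 25
5^4 ≡ 42
5^13 = 5^8·5^4·5^1 ≡ 23
5^26 = 5^16·5^8·5^2 ≡ 52
5^52 = 5^32·5^16·5^4 ≡ 1  ← first divisor giving 1
The order is 52.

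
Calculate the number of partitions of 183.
896684817527

p(n) counts ways to write n as a sum of positive integers (order ignored).
Euler's pentagonal recurrence: p(k) = p(k-1) + p(k-2) - p(k-5) - p(k-7) + p(k-12) + p(k-15) - ... (offsets j(3j∓1)/2, signs ++--, p(0)=1, p(<0)=0).
DP table for k = 0..182: p(0)=1, p(1)=1, p(2)=2, p(3)=3, p(4)=5, p(5)=7, p(6)=11, p(7)=15, p(8)=22, p(9)=30, p(10)=42, p(11)=56, p(12)=77, p(13)=101, p(14)=135, p(15)=176, p(16)=231, p(17)=297, p(18)=385, p(19)=490, p(20)=627, p(21)=792, p(22)=1002, p(23)=1255, p(24)=1575, p(25)=1958, p(26)=2436, p(27)=3010, p(28)=3718, p(29)=4565, p(30)=5604, p(31)=6842, p(32)=8349, p(33)=10143, p(34)=12310, p(35)=14883, p(36)=17977, p(37)=21637, p(38)=26015, p(39)=31185, p(40)=37338, p(41)=44583, p(42)=53174, p(43)=63261, p(44)=75175, p(45)=89134, p(46)=105558, p(47)=124754, p(48)=147273, p(49)=173525, p(50)=204226, p(51)=239943, p(52)=281589, p(53)=329931, p(54)=386155, p(55)=451276, p(56)=526823, p(57)=614154, p(58)=715220, p(59)=831820, p(60)=966467, p(61)=1121505, p(62)=1300156, p(63)=1505499, p(64)=1741630, p(65)=2012558, p(66)=2323520, p(67)=2679689, p(68)=3087735, p(69)=3554345, p(70)=4087968, p(71)=4697205, p(72)=5392783, p(73)=6185689, p(74)=7089500, p(75)=8118264, p(76)=9289091, p(77)=10619863, p(78)=12132164, p(79)=13848650, p(80)=15796476, p(81)=18004327, p(82)=20506255, p(83)=23338469, p(84)=26543660, p(85)=30167357, p(86)=34262962, p(87)=38887673, p(88)=44108109, p(89)=49995925, p(90)=56634173, p(91)=64112359, p(92)=72533807, p(93)=82010177, p(94)=92669720, p(95)=104651419, p(96)=118114304, p(97)=133230930, p(98)=150198136, p(99)=169229875, p(100)=190569292, p(101)=214481126, p(102)=241265379, p(103)=271248950, p(104)=304801365, p(105)=342325709, p(106)=384276336, p(107)=431149389, p(108)=483502844, p(109)=541946240, p(110)=607163746, p(111)=679903203, p(112)=761002156, p(113)=851376628, p(114)=952050665, p(115)=1064144451, p(116)=1188908248, p(117)=1327710076, p(118)=1482074143, p(119)=1653668665, p(120)=1844349560, p(121)=2056148051, p(122)=2291320912, p(123)=2552338241, p(124)=2841940500, p(125)=3163127352, p(126)=3519222692, p(127)=3913864295, p(128)=4351078600, p(129)=4835271870, p(130)=5371315400, p(131)=5964539504, p(132)=6620830889, p(133)=7346629512, p(134)=8149040695, p(135)=9035836076, p(136)=10015581680, p(137)=11097645016, p(138)=12292341831, p(139)=13610949895, p(140)=15065878135, p(141)=16670689208, p(142)=18440293320, p(143)=20390982757, p(144)=22540654445, p(145)=24908858009, p(146)=27517052599, p(147)=30388671978, p(148)=33549419497, p(149)=37027355200, p(150)=40853235313, p(151)=45060624582, p(152)=49686288421, p(153)=54770336324, p(154)=60356673280, p(155)=66493182097, p(156)=73232243759, p(157)=80630964769, p(158)=88751778802, p(159)=97662728555, p(160)=107438159466, p(161)=118159068427, p(162)=129913904637, p(163)=142798995930, p(164)=156919475295, p(165)=172389800255, p(166)=189334822579, p(167)=207890420102, p(168)=228204732751, p(169)=250438925115, p(170)=274768617130, p(171)=301384802048, p(172)=330495499613, p(173)=362326859895, p(174)=397125074750, p(175)=435157697830, p(176)=476715857290, p(177)=522115831195, p(178)=571701605655, p(179)=625846753120, p(180)=684957390936, p(181)=749474411781, p(182)=819876908323.
Final step: p(183) = p(182) + p(181) - p(178) - p(176) + p(171) + p(168) - p(161) - p(157) + p(148) + p(143) - p(132) - p(126) + p(113) + p(106) - p(91) - p(83) + p(66) + p(57) - p(38) - p(28) + p(7)
= 819876908323 + 749474411781 - 571701605655 - 476715857290 + 301384802048 + 228204732751 - 118159068427 - 80630964769 + 33549419497 + 20390982757 - 6620830889 - 3519222692 + 851376628 + 384276336 - 64112359 - 23338469 + 2323520 + 614154 - 26015 - 3718 + 15
= 896684817527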